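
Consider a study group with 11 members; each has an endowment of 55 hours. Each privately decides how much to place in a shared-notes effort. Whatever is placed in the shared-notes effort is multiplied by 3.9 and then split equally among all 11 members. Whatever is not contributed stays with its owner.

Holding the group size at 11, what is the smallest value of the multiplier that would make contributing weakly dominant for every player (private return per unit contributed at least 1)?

A contributed unit returns (multiplier)/11 to its contributor.
This reaches 1 exactly when the multiplier is 11.

11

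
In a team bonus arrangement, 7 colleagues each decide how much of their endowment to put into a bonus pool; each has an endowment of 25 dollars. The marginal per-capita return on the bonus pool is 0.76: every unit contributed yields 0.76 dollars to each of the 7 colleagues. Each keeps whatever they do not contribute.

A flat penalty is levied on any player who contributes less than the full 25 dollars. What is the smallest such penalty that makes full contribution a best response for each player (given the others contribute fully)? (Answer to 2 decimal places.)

6.00 dollars

Given the others contribute fully, the best deviation is to contribute 0 (any partial contribution still incurs the fine and gives up units whose private return 0.76 is below 1).
Deviating from 25 to 0 saves 25 dollars but forfeits the deviator's share of the drop in the bonus pool: 0.76 × 25 = 19.00.
So the deviation gain is 25 − 19.00 = 6.00, and the fine must be at least 6.00 dollars to wipe it out.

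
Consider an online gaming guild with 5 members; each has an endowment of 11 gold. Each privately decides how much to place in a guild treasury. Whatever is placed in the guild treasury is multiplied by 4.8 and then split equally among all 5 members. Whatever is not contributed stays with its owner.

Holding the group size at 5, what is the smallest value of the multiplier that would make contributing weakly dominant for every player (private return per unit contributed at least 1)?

A contributed unit returns (multiplier)/5 to its contributor.
This reaches 1 exactly when the multiplier is 5.

5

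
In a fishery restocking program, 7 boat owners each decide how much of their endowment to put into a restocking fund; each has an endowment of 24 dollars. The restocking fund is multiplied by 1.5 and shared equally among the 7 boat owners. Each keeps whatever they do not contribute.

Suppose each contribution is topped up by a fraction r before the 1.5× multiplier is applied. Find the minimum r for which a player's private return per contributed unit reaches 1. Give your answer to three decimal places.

With matching at rate r, one contributed unit becomes (1 + r) in the restocking fund and returns 1.5 × (1 + r) / 7 to the contributor.
Setting this equal to 1: 1 + r = 7/1.5 = 4.6667.
So the minimum matching rate is r = 4.6667 − 1 = 3.667.

3.667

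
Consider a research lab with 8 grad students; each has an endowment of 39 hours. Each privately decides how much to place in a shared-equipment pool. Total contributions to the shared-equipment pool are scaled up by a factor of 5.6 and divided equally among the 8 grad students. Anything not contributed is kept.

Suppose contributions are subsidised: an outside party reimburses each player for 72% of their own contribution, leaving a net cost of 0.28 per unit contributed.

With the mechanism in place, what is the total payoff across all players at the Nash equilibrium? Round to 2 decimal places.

Under the mechanism each unit contributed yields (5.6/8) / 0.28 = 2.5000 back to its contributor per unit of net cost, which exceeds 1, making full contribution the dominant choice for everyone.
At the Nash equilibrium everyone contributes 39. Group total payoff = 8 × (39 × 0.72 + 5.6 × 39) = 1971.84.

1971.84 hours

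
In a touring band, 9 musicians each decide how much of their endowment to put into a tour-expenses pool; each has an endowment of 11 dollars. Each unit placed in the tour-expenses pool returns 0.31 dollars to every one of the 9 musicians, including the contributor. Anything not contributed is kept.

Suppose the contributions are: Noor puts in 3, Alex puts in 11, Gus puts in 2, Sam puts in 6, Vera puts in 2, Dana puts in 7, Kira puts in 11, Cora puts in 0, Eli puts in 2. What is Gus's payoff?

22.64 dollars

Total contributed: 3 + 11 + 2 + 6 + 2 + 7 + 11 + 0 + 2 = 44.
Each receives 0.31 × 44 = 13.64 from the tour-expenses pool.
Gus keeps 11 − 2 = 9, so Gus's payoff is 9 + 13.64 = 22.64.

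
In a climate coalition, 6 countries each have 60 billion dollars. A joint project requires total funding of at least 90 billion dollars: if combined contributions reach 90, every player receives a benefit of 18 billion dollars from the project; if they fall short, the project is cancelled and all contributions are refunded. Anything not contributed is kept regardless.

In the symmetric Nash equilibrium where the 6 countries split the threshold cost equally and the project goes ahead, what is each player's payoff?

63 billion dollars

Equal share of the threshold: 90/6 = 15.
At this profile no one gains by cutting their contribution: any cut drops the total below 90, the project is cancelled, contributions are refunded, and the deviator ends with 60, which is less than 60 − 15 + 18 = 63. Contributing more than 15 just wastes the excess. So contributing exactly 15 is a best response.
Each player's payoff: 60 − 15 + 18 = 63.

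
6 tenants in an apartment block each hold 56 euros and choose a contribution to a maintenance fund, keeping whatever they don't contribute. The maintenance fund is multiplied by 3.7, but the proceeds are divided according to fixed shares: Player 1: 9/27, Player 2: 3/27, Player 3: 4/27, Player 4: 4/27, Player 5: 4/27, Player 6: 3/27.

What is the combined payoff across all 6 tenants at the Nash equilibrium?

Player j's private return per contributed unit is 3.7 × (j's share). Contributing is weakly dominant for j when that share is at least 1/3.7 = 0.2703, and contributing 0 is dominant otherwise.
Player 1 alone (share 9/27) is above the threshold, contributing 56; the remaining 5 contribute 0. Total contributed: 56.
The maintenance fund pays out 3.7 × 56 = 207.20 in total (split across the unequal shares, but the aggregate is all that matters for the group sum).
The 5 free-riders keep 56 each, adding 280. Group total = 280 + 207.20 = 487.20.

487.20 euros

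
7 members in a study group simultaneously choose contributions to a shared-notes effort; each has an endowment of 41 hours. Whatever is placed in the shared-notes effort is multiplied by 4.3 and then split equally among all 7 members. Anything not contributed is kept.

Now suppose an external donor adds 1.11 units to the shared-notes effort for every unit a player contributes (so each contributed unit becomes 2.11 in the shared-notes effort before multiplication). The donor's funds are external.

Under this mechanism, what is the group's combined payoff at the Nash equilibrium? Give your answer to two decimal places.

With the mechanism, a contributed unit returns 4.3 × 2.11 / 7 = 1.2961 per unit of net cost to the contributor — now above 1 — so contributing fully is weakly dominant for every player.
So the Nash equilibrium is full contribution by all 7; the group earns 4.3 × 2.11 × 287 = 2603.95.

2603.95 hours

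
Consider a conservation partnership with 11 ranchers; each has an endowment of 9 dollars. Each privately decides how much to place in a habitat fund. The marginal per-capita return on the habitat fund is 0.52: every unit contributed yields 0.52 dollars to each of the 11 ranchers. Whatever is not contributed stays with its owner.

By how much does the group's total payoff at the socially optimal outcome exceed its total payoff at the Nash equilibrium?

The private return per contributed unit is 0.52 < 1, so contributing 0 is dominant for every player. At the Nash equilibrium everyone keeps their 9, and the group total is 11 × 9 = 99.
Each contributed unit returns 5.720 to the group as a whole (0.52 to each of 11 players), which exceeds 1, so the social optimum is full contribution: group total = 5.720 × 99 = 566.28.
Efficiency loss = 566.28 − 99 = 467.28.

467.28 dollars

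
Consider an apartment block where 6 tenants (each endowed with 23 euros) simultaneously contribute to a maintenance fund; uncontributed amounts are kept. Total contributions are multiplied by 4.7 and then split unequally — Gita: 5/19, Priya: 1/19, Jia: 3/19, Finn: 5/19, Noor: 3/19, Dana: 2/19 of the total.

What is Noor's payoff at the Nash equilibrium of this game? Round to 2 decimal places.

57.14 euros

For player j, contributing a unit is worthwhile iff 4.7 × (j's share) ≥ 1, i.e. iff j's share is at least 0.2128.
Gita and Finn clear that bar, contributing 23 each; the remaining 4 contribute 0. Total contributed: 46.
Noor keeps 23 and receives 4.7 × 46 × 3/19 = 34.14 from the maintenance fund, for a payoff of 57.14.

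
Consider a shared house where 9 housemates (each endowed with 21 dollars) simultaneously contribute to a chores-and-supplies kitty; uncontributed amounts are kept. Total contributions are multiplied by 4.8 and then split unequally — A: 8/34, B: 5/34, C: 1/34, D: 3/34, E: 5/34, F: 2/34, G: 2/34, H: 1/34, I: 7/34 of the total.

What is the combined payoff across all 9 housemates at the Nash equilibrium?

Player j's private return per contributed unit is 4.8 × (j's share). Contributing is weakly dominant for j when that share is at least 1/4.8 = 0.2083, and contributing 0 is dominant otherwise.
The only share above 0.2083 is A's 8/34, contributing 21; the remaining 8 contribute 0. Total contributed: 21.
The chores-and-supplies kitty pays out 4.8 × 21 = 100.80 in total (split across the unequal shares, but the aggregate is all that matters for the group sum).
The 8 free-riders keep 21 each, adding 168. Group total = 168 + 100.80 = 268.80.

268.80 dollars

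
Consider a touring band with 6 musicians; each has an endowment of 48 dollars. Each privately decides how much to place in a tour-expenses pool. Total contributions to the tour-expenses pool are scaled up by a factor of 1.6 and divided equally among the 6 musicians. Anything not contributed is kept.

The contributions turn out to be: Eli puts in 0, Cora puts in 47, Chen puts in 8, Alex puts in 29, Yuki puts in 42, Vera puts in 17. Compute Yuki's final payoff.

44.13 dollars

Total contributed: 0 + 47 + 8 + 29 + 42 + 17 = 143.
Each receives 1.6 × 143 / 6 = 38.13 from the tour-expenses pool.
Yuki keeps 48 − 42 = 6, so Yuki's payoff is 6 + 38.13 = 44.13.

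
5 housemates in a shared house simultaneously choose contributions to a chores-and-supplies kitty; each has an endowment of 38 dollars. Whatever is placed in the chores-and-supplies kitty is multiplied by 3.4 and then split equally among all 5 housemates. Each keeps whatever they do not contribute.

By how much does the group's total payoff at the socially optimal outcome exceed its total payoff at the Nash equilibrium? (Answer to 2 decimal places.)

Each contributed unit returns 3.4/5 = 0.6800 to its contributor — below 1 — so contributing 0 is dominant for every player. At the Nash equilibrium everyone keeps their 38, and the group total is 5 × 38 = 190.
Each contributed unit returns 3.400 to the group as a whole (0.6800 to each of 5 players), which exceeds 1, so the social optimum is full contribution: group total = 3.400 × 190 = 646.00.
Efficiency loss = 646.00 − 190 = 456.00.

456.00 dollars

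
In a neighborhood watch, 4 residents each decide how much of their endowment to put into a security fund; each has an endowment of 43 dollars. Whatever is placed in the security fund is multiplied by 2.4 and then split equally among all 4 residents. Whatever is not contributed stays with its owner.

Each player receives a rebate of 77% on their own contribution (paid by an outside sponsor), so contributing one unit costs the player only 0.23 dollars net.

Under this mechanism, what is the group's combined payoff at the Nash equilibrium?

545.24 dollars

With the mechanism, a contributed unit returns (2.4/4) / 0.23 = 2.6087 per unit of net cost to the contributor — now above 1 — so contributing fully is weakly dominant for every player.
At the Nash equilibrium everyone contributes 43. Group total payoff = 4 × (43 × 0.77 + 2.4 × 43) = 545.24.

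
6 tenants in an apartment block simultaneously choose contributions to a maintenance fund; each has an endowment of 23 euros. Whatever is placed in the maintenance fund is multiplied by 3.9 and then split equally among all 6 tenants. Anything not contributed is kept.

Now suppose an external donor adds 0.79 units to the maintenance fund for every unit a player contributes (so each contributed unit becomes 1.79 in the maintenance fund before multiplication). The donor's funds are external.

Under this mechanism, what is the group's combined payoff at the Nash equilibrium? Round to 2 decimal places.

963.38 euros

The effective private return per unit is now 3.9 × 1.79 / 6 = 1.1635 > 1, so every player's dominant strategy flips to full contribution.
At the Nash equilibrium everyone contributes 23. Group total payoff = 3.9 × 1.79 × 138 = 963.38.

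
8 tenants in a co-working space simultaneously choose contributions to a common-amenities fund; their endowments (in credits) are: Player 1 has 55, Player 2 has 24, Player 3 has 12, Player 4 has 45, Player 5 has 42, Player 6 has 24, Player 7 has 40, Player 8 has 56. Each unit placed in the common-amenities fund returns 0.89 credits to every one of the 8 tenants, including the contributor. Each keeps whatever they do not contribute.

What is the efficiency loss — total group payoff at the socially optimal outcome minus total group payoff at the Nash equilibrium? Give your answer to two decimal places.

The private return per contributed unit is 0.89 < 1 for everyone, so the Nash equilibrium is zero contribution and the group total is Σ E_j = 55 + 24 + 12 + 45 + 42 + 24 + 40 + 56 = 298.
Each contributed unit returns 7.120 to the group, so the social optimum is full contribution by everyone: group total = 7.120 × 298 = 2121.76.
Efficiency loss = (7.120 − 1) × 298 = 1823.76.

1823.76 credits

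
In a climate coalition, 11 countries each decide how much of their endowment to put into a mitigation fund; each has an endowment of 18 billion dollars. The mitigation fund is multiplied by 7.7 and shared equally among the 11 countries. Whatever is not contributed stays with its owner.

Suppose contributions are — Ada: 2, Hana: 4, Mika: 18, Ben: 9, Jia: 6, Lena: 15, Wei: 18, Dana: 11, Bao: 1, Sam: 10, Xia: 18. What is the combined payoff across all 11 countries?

948.40 billion dollars

Total contributed: 2 + 4 + 18 + 9 + 6 + 15 + 18 + 11 + 1 + 10 + 18 = 112; total kept: 11 × 18 − 112 = 86.
The mitigation fund pays out 7.7 × 112 = 862.40 in aggregate.
Group total = 86 + 862.40 = 948.40.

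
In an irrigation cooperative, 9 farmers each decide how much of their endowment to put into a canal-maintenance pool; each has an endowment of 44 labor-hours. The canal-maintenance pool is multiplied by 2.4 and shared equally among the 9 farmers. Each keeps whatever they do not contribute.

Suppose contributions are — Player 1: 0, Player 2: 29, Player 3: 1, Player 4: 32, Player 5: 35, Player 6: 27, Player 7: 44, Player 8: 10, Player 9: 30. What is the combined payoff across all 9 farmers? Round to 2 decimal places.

Total contributed: 0 + 29 + 1 + 32 + 35 + 27 + 44 + 10 + 30 = 208; total kept: 9 × 44 − 208 = 188.
The canal-maintenance pool pays out 2.4 × 208 = 499.20 in aggregate.
Group total = 188 + 499.20 = 687.20.

687.20 labor-hours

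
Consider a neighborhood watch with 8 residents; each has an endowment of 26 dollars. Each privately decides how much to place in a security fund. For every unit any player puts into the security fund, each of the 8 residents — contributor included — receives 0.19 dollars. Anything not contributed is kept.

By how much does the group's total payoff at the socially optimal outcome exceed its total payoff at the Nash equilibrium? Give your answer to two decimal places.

The private return per contributed unit is 0.19 < 1, so contributing 0 is dominant for every player. At the Nash equilibrium everyone keeps their 26, and the group total is 8 × 26 = 208.
Each contributed unit returns 1.520 to the group as a whole (0.19 to each of 8 players), which exceeds 1, so the social optimum is full contribution: group total = 1.520 × 208 = 316.16.
Efficiency loss = 316.16 − 208 = 108.16.

108.16 dollars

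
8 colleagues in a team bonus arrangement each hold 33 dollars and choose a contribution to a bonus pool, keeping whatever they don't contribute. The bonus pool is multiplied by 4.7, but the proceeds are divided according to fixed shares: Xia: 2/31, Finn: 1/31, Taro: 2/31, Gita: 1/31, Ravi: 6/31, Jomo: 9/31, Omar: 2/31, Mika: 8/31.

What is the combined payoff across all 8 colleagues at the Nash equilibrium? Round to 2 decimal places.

Player j's private return per contributed unit is 4.7 × (j's share). Contributing is weakly dominant for j when that share is at least 1/4.7 = 0.2128, and contributing 0 is dominant otherwise.
Jomo and Mika are above the threshold, contributing 33 each; the remaining 6 contribute 0. Total contributed: 66.
The bonus pool pays out 4.7 × 66 = 310.20 in total (split across the unequal shares, but the aggregate is all that matters for the group sum).
The 6 free-riders keep 33 each, adding 198. Group total = 198 + 310.20 = 508.20.

508.20 dollars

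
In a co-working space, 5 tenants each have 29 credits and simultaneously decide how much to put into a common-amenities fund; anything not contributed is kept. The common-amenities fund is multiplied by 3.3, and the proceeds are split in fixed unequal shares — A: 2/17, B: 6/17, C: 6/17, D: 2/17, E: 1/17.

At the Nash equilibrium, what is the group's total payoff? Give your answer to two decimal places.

278.40 credits

A player with share s gets back 3.3·s per unit contributed, so full contribution is dominant for anyone with s > 1/3.3 = 0.3030 and zero contribution is dominant for anyone below.
B and C clear that bar, contributing 29 each; the remaining 3 contribute 0. Total contributed: 58.
The common-amenities fund pays out 3.3 × 58 = 191.40 in total (split across the unequal shares, but the aggregate is all that matters for the group sum).
The 3 free-riders keep 29 each, adding 87. Group total = 87 + 191.40 = 278.40.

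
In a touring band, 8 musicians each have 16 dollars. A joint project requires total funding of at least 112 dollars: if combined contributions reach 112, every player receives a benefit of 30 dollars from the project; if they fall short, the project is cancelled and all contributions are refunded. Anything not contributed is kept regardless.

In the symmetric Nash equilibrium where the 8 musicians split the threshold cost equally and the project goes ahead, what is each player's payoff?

32 dollars

Equal share of the threshold: 112/8 = 14.
At this profile no one gains by cutting their contribution: any cut drops the total below 112, the project is cancelled, contributions are refunded, and the deviator ends with 16, which is less than 16 − 14 + 30 = 32. Contributing more than 14 just wastes the excess. So contributing exactly 14 is a best response.
Each player's payoff: 16 − 14 + 30 = 32.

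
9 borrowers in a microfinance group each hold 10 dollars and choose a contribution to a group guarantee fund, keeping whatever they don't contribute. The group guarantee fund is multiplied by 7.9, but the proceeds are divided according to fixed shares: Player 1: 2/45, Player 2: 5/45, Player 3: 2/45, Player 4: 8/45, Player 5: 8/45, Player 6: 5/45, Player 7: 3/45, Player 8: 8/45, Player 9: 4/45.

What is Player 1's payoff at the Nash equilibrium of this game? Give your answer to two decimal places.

Each unit j contributes comes back to j as 7.9 × (j's share), so j prefers to contribute only if that share exceeds 1/7.9 = 0.1266; otherwise keeping the unit dominates.
The shares above 0.1266 belong to Player 4, Player 5 and Player 8, contributing 10 each; the remaining 6 contribute 0. Total contributed: 30.
Player 1 keeps 10 and receives 7.9 × 30 × 2/45 = 10.53 from the group guarantee fund, for a payoff of 20.53.

20.53 dollars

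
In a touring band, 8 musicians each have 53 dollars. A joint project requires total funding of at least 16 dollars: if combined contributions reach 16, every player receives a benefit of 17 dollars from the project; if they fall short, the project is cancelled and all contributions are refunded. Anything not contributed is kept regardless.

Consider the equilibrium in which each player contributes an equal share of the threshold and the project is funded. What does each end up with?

Equal share of the threshold: 16/8 = 2.
At this profile no one gains by cutting their contribution: any cut drops the total below 16, the project is cancelled, contributions are refunded, and the deviator ends with 53, which is less than 53 − 2 + 17 = 68. Contributing more than 2 just wastes the excess. So contributing exactly 2 is a best response.
Each player's payoff: 53 − 2 + 17 = 68.

68 dollars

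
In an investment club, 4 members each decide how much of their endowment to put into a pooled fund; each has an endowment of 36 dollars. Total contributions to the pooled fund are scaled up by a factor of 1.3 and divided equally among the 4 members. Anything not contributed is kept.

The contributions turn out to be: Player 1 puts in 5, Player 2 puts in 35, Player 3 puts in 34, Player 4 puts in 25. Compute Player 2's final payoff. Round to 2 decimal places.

Total contributed: 5 + 35 + 34 + 25 = 99.
Each receives 1.3 × 99 / 4 = 32.18 from the pooled fund.
Player 2 keeps 36 − 35 = 1, so Player 2's payoff is 1 + 32.18 = 33.18.

33.18 dollars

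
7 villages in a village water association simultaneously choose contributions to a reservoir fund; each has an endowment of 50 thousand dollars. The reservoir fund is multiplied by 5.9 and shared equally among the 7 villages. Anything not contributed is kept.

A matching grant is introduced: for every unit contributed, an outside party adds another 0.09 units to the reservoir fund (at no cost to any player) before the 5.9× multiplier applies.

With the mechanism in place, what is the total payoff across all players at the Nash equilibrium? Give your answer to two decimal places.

Even with the mechanism, each unit contributed returns only 5.9 × 1.09 / 7 = 0.9187 per unit of net cost, so contributing nothing is still dominant.
At the Nash equilibrium no one contributes; group total payoff = 7 × 50 = 350.

350.00 thousand dollars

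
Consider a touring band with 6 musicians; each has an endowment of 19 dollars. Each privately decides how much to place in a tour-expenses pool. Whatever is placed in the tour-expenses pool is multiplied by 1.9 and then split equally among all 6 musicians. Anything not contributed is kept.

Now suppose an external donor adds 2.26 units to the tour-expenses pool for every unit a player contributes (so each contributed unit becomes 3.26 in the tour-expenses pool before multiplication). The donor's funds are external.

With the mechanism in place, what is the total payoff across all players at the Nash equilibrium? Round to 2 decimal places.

Under the mechanism each unit contributed yields 1.9 × 3.26 / 6 = 1.0323 back to its contributor per unit of net cost, which exceeds 1, making full contribution the dominant choice for everyone.
So the Nash equilibrium is full contribution by all 6; the group earns 1.9 × 3.26 × 114 = 706.12.

706.12 dollars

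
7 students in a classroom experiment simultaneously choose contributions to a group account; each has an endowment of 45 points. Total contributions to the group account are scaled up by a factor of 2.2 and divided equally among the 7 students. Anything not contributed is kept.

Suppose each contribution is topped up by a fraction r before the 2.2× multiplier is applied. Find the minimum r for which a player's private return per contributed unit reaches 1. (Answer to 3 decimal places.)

With matching at rate r, one contributed unit becomes (1 + r) in the group account and returns 2.2 × (1 + r) / 7 to the contributor.
Setting this equal to 1: 1 + r = 7/2.2 = 3.1818.
So the minimum matching rate is r = 3.1818 − 1 = 2.182.

2.182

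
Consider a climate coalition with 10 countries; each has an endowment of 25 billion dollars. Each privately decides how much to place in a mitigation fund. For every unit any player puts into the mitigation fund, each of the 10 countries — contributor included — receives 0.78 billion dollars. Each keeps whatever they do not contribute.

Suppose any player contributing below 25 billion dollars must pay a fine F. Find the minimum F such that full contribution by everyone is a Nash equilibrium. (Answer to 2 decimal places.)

Given the others contribute fully, the best deviation is to contribute 0 (any partial contribution still incurs the fine and gives up units whose private return 0.78 is below 1).
Deviating from 25 to 0 saves 25 billion dollars but forfeits the deviator's share of the drop in the mitigation fund: 0.78 × 25 = 19.50.
So the deviation gain is 25 − 19.50 = 5.50, and the fine must be at least 5.50 billion dollars to wipe it out.

5.50 billion dollars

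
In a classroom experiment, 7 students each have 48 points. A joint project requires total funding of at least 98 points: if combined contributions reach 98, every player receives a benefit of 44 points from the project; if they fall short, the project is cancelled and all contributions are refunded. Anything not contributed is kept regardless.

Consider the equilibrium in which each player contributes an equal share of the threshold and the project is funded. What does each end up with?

78 points

Equal share of the threshold: 98/7 = 14.
At this profile no one gains by cutting their contribution: any cut drops the total below 98, the project is cancelled, contributions are refunded, and the deviator ends with 48, which is less than 48 − 14 + 44 = 78. Contributing more than 14 just wastes the excess. So contributing exactly 14 is a best response.
Each player's payoff: 48 − 14 + 44 = 78.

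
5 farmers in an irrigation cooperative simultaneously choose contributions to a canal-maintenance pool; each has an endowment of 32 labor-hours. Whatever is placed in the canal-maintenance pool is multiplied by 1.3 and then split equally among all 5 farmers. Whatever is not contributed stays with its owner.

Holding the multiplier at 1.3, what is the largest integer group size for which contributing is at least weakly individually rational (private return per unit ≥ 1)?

1

Private return per unit is 1.3/(group size), which is ≥ 1 whenever the group size is ≤ 1.3.
The largest such integer is 1.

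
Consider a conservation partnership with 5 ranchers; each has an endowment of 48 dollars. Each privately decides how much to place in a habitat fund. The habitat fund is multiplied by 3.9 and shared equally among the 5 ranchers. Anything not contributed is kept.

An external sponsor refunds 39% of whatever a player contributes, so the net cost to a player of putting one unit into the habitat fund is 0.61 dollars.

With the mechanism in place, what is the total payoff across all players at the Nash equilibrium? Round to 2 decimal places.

1029.60 dollars

The effective private return per unit is now (3.9/5) / 0.61 = 1.2787 > 1, so every player's dominant strategy flips to full contribution.
So the Nash equilibrium is full contribution by all 5; the group earns 5 × (48 × 0.39 + 3.9 × 48) = 1029.60.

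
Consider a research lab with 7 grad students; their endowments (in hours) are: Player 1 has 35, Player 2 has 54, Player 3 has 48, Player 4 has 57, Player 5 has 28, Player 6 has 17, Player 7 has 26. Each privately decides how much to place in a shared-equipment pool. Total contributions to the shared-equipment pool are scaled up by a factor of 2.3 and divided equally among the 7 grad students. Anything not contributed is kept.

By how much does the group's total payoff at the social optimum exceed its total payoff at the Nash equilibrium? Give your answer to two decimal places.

344.50 hours

The private return per contributed unit is 2.3/7 = 0.3286 < 1 for every player regardless of endowment, so the Nash equilibrium is zero contribution and the group total is Σ E_j = 35 + 54 + 48 + 57 + 28 + 17 + 26 = 265.
Each contributed unit returns 2.300 to the group, so the social optimum is full contribution by everyone: group total = 2.300 × 265 = 609.50.
Efficiency loss = (2.300 − 1) × 265 = 344.50.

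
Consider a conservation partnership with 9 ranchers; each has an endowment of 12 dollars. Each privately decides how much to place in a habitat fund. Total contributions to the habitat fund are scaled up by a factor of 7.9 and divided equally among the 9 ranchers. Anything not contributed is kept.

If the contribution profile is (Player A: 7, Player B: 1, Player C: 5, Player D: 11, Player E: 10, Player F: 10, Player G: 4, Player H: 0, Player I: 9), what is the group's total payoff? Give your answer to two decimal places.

Total contributed: 7 + 1 + 5 + 11 + 10 + 10 + 4 + 0 + 9 = 57; total kept: 9 × 12 − 57 = 51.
The habitat fund pays out 7.9 × 57 = 450.30 in aggregate.
Group total = 51 + 450.30 = 501.30.

501.30 dollars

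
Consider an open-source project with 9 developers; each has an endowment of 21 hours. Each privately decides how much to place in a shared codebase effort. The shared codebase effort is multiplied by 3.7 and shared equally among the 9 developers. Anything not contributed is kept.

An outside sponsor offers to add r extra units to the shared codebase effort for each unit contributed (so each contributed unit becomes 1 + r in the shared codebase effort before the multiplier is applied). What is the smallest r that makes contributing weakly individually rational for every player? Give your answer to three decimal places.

1.432

With matching at rate r, one contributed unit becomes (1 + r) in the shared codebase effort and returns 3.7 × (1 + r) / 9 to the contributor.
Setting this equal to 1: 1 + r = 9/3.7 = 2.4324.
So the minimum matching rate is r = 2.4324 − 1 = 1.432.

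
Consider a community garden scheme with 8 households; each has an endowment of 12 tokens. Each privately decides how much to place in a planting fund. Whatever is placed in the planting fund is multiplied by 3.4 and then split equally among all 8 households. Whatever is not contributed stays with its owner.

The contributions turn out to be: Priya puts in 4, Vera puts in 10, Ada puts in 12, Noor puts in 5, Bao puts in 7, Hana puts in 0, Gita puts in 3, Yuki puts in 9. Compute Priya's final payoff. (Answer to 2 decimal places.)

29.25 tokens

Total contributed: 4 + 10 + 12 + 5 + 7 + 0 + 3 + 9 = 50.
Each receives 3.4 × 50 / 8 = 21.25 from the planting fund.
Priya keeps 12 − 4 = 8, so Priya's payoff is 8 + 21.25 = 29.25.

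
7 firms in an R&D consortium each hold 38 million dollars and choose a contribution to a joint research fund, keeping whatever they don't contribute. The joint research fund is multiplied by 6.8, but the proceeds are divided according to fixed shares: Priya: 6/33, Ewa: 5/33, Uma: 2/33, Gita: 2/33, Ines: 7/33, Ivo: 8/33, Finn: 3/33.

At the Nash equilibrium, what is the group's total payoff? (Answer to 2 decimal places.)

Player j's private return per contributed unit is 6.8 × (j's share). Contributing is weakly dominant for j when that share is at least 1/6.8 = 0.1471, and contributing 0 is dominant otherwise.
Priya, Ewa, Ines and Ivo clear that bar, contributing 38 each; the remaining 3 contribute 0. Total contributed: 152.
The joint research fund pays out 6.8 × 152 = 1033.60 in total (split across the unequal shares, but the aggregate is all that matters for the group sum).
The 3 free-riders keep 38 each, adding 114. Group total = 114 + 1033.60 = 1147.60.

1147.60 million dollars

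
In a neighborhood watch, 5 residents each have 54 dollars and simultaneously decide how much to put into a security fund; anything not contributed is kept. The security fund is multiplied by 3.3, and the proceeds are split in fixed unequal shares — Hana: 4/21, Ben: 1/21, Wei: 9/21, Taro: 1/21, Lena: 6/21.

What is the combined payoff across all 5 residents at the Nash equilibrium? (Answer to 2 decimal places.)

Player j's private return per contributed unit is 3.3 × (j's share). Contributing is weakly dominant for j when that share is at least 1/3.3 = 0.3030, and contributing 0 is dominant otherwise.
Wei alone (share 9/21) is above the threshold, contributing 54; the remaining 4 contribute 0. Total contributed: 54.
The security fund pays out 3.3 × 54 = 178.20 in total (split across the unequal shares, but the aggregate is all that matters for the group sum).
The 4 free-riders keep 54 each, adding 216. Group total = 216 + 178.20 = 394.20.

394.20 dollars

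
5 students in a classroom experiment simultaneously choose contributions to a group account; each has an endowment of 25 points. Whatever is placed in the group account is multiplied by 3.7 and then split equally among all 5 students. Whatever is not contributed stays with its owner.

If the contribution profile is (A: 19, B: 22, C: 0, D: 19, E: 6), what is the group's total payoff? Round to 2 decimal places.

Total contributed: 19 + 22 + 0 + 19 + 6 = 66; total kept: 5 × 25 − 66 = 59.
The group account pays out 3.7 × 66 = 244.20 in aggregate.
Group total = 59 + 244.20 = 303.20.

303.20 points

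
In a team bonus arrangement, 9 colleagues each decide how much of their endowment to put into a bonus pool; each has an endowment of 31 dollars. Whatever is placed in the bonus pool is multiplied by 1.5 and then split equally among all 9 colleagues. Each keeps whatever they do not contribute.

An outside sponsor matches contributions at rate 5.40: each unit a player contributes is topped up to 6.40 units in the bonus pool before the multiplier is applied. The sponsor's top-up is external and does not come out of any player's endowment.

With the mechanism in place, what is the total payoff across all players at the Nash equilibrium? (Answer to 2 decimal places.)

2678.40 dollars

With the mechanism, a contributed unit returns 1.5 × 6.40 / 9 = 1.0667 per unit of net cost to the contributor — now above 1 — so contributing fully is weakly dominant for every player.
At the Nash equilibrium everyone contributes 31. Group total payoff = 1.5 × 6.40 × 279 = 2678.40.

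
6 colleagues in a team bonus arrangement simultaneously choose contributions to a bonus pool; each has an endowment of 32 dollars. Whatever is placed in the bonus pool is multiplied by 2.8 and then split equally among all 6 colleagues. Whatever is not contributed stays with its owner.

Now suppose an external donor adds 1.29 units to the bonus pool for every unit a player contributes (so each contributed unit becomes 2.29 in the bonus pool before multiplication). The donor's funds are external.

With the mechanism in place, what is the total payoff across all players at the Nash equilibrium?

1231.10 dollars

Under the mechanism each unit contributed yields 2.8 × 2.29 / 6 = 1.0687 back to its contributor per unit of net cost, which exceeds 1, making full contribution the dominant choice for everyone.
At the Nash equilibrium everyone contributes 32. Group total payoff = 2.8 × 2.29 × 192 = 1231.10.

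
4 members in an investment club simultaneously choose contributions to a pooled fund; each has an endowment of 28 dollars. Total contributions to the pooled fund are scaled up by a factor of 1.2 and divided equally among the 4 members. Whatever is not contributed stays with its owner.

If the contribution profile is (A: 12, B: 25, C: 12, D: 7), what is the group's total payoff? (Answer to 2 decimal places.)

123.20 dollars

Total contributed: 12 + 25 + 12 + 7 = 56; total kept: 4 × 28 − 56 = 56.
The pooled fund pays out 1.2 × 56 = 67.20 in aggregate.
Group total = 56 + 67.20 = 123.20.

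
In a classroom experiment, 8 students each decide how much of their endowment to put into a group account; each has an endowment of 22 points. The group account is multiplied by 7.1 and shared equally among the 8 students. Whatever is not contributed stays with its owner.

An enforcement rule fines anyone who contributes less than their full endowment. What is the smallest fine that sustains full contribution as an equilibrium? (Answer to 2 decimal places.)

Given the others contribute fully, the best deviation is to contribute 0 (any partial contribution still incurs the fine and gives up units whose private return 0.8875 is below 1).
Deviating from 22 to 0 saves 22 points but forfeits the deviator's share of the drop in the group account: 7.1/8 × 22 = 19.52.
So the deviation gain is 22 − 19.52 = 2.48, and the fine must be at least 2.48 points to wipe it out.

2.48 points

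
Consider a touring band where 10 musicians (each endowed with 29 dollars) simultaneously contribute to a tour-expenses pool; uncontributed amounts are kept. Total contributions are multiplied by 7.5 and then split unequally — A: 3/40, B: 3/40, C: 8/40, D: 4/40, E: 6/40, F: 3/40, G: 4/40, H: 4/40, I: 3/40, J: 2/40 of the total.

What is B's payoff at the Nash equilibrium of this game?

61.63 dollars

Each unit j contributes comes back to j as 7.5 × (j's share), so j prefers to contribute only if that share exceeds 1/7.5 = 0.1333; otherwise keeping the unit dominates.
The shares above 0.1333 belong to C and E, contributing 29 each; the remaining 8 contribute 0. Total contributed: 58.
B keeps 29 and receives 7.5 × 58 × 3/40 = 32.63 from the tour-expenses pool, for a payoff of 61.63.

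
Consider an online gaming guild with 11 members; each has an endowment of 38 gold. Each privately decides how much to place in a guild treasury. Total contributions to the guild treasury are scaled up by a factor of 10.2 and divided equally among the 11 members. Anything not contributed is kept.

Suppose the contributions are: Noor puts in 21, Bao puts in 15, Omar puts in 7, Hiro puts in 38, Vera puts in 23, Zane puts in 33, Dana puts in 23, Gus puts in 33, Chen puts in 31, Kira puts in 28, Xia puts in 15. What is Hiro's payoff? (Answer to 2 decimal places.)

247.58 gold

Total contributed: 21 + 15 + 7 + 38 + 23 + 33 + 23 + 33 + 31 + 28 + 15 = 267.
Each receives 10.2 × 267 / 11 = 247.58 from the guild treasury.
Hiro keeps 38 − 38 = 0, so Hiro's payoff is 0 + 247.58 = 247.58.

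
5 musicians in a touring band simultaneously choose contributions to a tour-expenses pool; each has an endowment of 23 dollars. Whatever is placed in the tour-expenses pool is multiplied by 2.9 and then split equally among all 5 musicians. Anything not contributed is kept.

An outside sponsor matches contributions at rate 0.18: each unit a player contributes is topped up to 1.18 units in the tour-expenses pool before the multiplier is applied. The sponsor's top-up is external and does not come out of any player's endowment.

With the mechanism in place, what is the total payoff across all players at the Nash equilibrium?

115.00 dollars

With the mechanism, a contributed unit returns 2.9 × 1.18 / 5 = 0.6844 per unit of net cost — still below 1 — so contributing 0 remains dominant for every player.
At the Nash equilibrium no one contributes; group total payoff = 5 × 23 = 115.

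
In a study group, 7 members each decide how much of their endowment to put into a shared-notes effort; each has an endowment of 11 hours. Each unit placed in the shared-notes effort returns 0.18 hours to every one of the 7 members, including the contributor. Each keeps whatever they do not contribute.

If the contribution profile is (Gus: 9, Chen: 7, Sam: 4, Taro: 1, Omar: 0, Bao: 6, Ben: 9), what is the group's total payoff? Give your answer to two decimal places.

86.36 hours

Total contributed: 9 + 7 + 4 + 1 + 0 + 6 + 9 = 36; total kept: 7 × 11 − 36 = 41.
The shared-notes effort pays out 0.18 × 7 × 36 = 45.36 in aggregate.
Group total = 41 + 45.36 = 86.36.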